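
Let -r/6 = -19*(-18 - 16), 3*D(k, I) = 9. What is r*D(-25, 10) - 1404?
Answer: -13032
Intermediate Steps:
D(k, I) = 3 (D(k, I) = (⅓)*9 = 3)
r = -3876 (r = -(-114)*(-18 - 16) = -(-114)*(-34) = -6*646 = -3876)
r*D(-25, 10) - 1404 = -3876*3 - 1404 = -11628 - 1404 = -13032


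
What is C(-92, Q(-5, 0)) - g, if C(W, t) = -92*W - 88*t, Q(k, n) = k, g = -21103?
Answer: 30007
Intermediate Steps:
C(-92, Q(-5, 0)) - g = (-92*(-92) - 88*(-5)) - 1*(-21103) = (8464 + 440) + 21103 = 8904 + 21103 = 30007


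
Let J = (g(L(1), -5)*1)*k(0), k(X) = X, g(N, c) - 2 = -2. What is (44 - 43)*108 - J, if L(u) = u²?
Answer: 108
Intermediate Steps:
g(N, c) = 0 (g(N, c) = 2 - 2 = 0)
J = 0 (J = (0*1)*0 = 0*0 = 0)
(44 - 43)*108 - J = (44 - 43)*108 - 1*0 = 1*108 + 0 = 108 + 0 = 108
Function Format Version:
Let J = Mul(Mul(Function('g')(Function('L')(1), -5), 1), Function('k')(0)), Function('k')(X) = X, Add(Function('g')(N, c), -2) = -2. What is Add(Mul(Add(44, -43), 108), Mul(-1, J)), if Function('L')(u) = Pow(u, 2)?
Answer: 108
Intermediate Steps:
Function('g')(N, c) = 0 (Function('g')(N, c) = Add(2, -2) = 0)
J = 0 (J = Mul(Mul(0, 1), 0) = Mul(0, 0) = 0)
Add(Mul(Add(44, -43), 108), Mul(-1, J)) = Add(Mul(Add(44, -43), 108), Mul(-1, 0)) = Add(Mul(1, 108), 0) = Add(108, 0) = 108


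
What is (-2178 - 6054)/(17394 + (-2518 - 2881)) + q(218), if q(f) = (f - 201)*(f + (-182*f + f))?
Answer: -8001632832/11995 ≈ -6.6708e+5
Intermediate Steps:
q(f) = -180*f*(-201 + f) (q(f) = (-201 + f)*(f - 181*f) = (-201 + f)*(-180*f) = -180*f*(-201 + f))
(-2178 - 6054)/(17394 + (-2518 - 2881)) + q(218) = (-2178 - 6054)/(17394 + (-2518 - 2881)) + 180*218*(201 - 1*218) = -8232/(17394 - 5399) + 180*218*(201 - 218) = -8232/11995 + 180*218*(-17) = -8232*1/11995 - 667080 = -8232/11995 - 667080 = -8001632832/11995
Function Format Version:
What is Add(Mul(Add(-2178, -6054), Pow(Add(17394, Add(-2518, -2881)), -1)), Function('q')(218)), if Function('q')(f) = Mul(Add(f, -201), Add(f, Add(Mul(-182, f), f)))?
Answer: Rational(-8001632832, 11995) ≈ -6.6708e+5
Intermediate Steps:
Function('q')(f) = Mul(-180, f, Add(-201, f)) (Function('q')(f) = Mul(Add(-201, f), Add(f, Mul(-181, f))) = Mul(Add(-201, f), Mul(-180, f)) = Mul(-180, f, Add(-201, f)))
Add(Mul(Add(-2178, -6054), Pow(Add(17394, Add(-2518, -2881)), -1)), Function('q')(218)) = Add(Mul(Add(-2178, -6054), Pow(Add(17394, Add(-2518, -2881)), -1)), Mul(180, 218, Add(201, Mul(-1, 218)))) = Add(Mul(-8232, Pow(Add(17394, -5399), -1)), Mul(180, 218, Add(201, -218))) = Add(Mul(-8232, Pow(11995, -1)), Mul(180, 218, -17)) = Add(Mul(-8232, Rational(1, 11995)), -667080) = Add(Rational(-8232, 11995), -667080) = Rational(-8001632832, 11995)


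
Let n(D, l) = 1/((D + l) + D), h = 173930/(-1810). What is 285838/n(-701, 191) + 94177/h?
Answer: -6020600830511/17393 ≈ -3.4615e+8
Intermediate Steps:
h = -17393/181 (h = 173930*(-1/1810) = -17393/181 ≈ -96.094)
n(D, l) = 1/(l + 2*D)
285838/n(-701, 191) + 94177/h = 285838/(1/(191 + 2*(-701))) + 94177/(-17393/181) = 285838/(1/(191 - 1402)) + 94177*(-181/17393) = 285838/(1/(-1211)) - 17046037/17393 = 285838/(-1/1211) - 17046037/17393 = 285838*(-1211) - 17046037/17393 = -346149818 - 17046037/17393 = -6020600830511/17393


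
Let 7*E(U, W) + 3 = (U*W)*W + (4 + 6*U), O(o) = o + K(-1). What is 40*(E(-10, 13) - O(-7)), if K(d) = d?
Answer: -67720/7 ≈ -9674.3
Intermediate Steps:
O(o) = -1 + o (O(o) = o - 1 = -1 + o)
E(U, W) = ⅐ + 6*U/7 + U*W²/7 (E(U, W) = -3/7 + ((U*W)*W + (4 + 6*U))/7 = -3/7 + (U*W² + (4 + 6*U))/7 = -3/7 + (4 + 6*U + U*W²)/7 = -3/7 + (4/7 + 6*U/7 + U*W²/7) = ⅐ + 6*U/7 + U*W²/7)
40*(E(-10, 13) - O(-7)) = 40*((⅐ + (6/7)*(-10) + (⅐)*(-10)*13²) - (-1 - 7)) = 40*((⅐ - 60/7 + (⅐)*(-10)*169) - 1*(-8)) = 40*((⅐ - 60/7 - 1690/7) + 8) = 40*(-1749/7 + 8) = 40*(-1693/7) = -67720/7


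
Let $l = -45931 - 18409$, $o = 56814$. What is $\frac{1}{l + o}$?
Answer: $- \frac{1}{7526} \approx -0.00013287$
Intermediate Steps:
$l = -64340$
$\frac{1}{l + o} = \frac{1}{-64340 + 56814} = \frac{1}{-7526} = - \frac{1}{7526}$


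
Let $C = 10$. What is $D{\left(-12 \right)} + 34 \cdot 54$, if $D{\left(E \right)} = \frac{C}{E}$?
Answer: $\frac{11011}{6} \approx 1835.2$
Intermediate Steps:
$D{\left(E \right)} = \frac{10}{E}$
$D{\left(-12 \right)} + 34 \cdot 54 = \frac{10}{-12} + 34 \cdot 54 = 10 \left(- \frac{1}{12}\right) + 1836 = - \frac{5}{6} + 1836 = \frac{11011}{6}$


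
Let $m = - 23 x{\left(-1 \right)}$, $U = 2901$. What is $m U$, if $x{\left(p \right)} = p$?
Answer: $66723$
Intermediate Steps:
$m = 23$ ($m = \left(-23\right) \left(-1\right) = 23$)
$m U = 23 \cdot 2901 = 66723$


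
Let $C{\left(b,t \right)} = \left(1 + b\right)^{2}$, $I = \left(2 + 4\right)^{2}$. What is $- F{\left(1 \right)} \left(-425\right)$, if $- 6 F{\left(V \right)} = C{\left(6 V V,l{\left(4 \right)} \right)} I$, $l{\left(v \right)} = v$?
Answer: $-124950$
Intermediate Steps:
$I = 36$ ($I = 6^{2} = 36$)
$F{\left(V \right)} = - 6 \left(1 + 6 V^{2}\right)^{2}$ ($F{\left(V \right)} = - \frac{\left(1 + 6 V V\right)^{2} \cdot 36}{6} = - \frac{\left(1 + 6 V^{2}\right)^{2} \cdot 36}{6} = - \frac{36 \left(1 + 6 V^{2}\right)^{2}}{6} = - 6 \left(1 + 6 V^{2}\right)^{2}$)
$- F{\left(1 \right)} \left(-425\right) = - \left(-6\right) \left(1 + 6 \cdot 1^{2}\right)^{2} \left(-425\right) = - \left(-6\right) \left(1 + 6 \cdot 1\right)^{2} \left(-425\right) = - \left(-6\right) \left(1 + 6\right)^{2} \left(-425\right) = - \left(-6\right) 7^{2} \left(-425\right) = - \left(-6\right) 49 \left(-425\right) = \left(-1\right) \left(-294\right) \left(-425\right) = 294 \left(-425\right) = -124950$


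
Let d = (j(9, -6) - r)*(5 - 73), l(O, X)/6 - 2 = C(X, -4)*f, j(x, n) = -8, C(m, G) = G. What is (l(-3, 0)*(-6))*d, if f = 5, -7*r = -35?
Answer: 572832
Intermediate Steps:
r = 5 (r = -⅐*(-35) = 5)
l(O, X) = -108 (l(O, X) = 12 + 6*(-4*5) = 12 + 6*(-20) = 12 - 120 = -108)
d = 884 (d = (-8 - 1*5)*(5 - 73) = (-8 - 5)*(-68) = -13*(-68) = 884)
(l(-3, 0)*(-6))*d = -108*(-6)*884 = 648*884 = 572832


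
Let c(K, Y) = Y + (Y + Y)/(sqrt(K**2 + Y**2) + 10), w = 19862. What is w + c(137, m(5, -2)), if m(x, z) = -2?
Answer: 370845820/18673 - 4*sqrt(18773)/18673 ≈ 19860.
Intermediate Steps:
c(K, Y) = Y + 2*Y/(10 + sqrt(K**2 + Y**2)) (c(K, Y) = Y + (2*Y)/(10 + sqrt(K**2 + Y**2)) = Y + 2*Y/(10 + sqrt(K**2 + Y**2)))
w + c(137, m(5, -2)) = 19862 - 2*(12 + sqrt(137**2 + (-2)**2))/(10 + sqrt(137**2 + (-2)**2)) = 19862 - 2*(12 + sqrt(18769 + 4))/(10 + sqrt(18769 + 4)) = 19862 - 2*(12 + sqrt(18773))/(10 + sqrt(18773))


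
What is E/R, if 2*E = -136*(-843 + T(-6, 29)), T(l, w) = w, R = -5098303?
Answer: -55352/5098303 ≈ -0.010857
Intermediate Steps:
E = 55352 (E = (-136*(-843 + 29))/2 = (-136*(-814))/2 = (½)*110704 = 55352)
E/R = 55352/(-5098303) = 55352*(-1/5098303) = -55352/5098303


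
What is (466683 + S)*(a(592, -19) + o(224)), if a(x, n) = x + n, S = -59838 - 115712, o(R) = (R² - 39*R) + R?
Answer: 12296584521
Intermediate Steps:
o(R) = R² - 38*R
S = -175550
a(x, n) = n + x
(466683 + S)*(a(592, -19) + o(224)) = (466683 - 175550)*((-19 + 592) + 224*(-38 + 224)) = 291133*(573 + 224*186) = 291133*(573 + 41664) = 291133*42237 = 12296584521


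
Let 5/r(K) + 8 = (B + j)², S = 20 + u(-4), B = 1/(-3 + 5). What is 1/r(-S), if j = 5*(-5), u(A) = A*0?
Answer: 2369/20 ≈ 118.45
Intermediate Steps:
u(A) = 0
B = ½ (B = 1/2 = ½ ≈ 0.50000)
j = -25
S = 20 (S = 20 + 0 = 20)
r(K) = 20/2369 (r(K) = 5/(-8 + (½ - 25)²) = 5/(-8 + (-49/2)²) = 5/(-8 + 2401/4) = 5/(2369/4) = 5*(4/2369) = 20/2369)
1/r(-S) = 1/(20/2369) = 2369/20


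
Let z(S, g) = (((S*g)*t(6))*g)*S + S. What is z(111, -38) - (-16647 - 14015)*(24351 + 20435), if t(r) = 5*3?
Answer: 1640101303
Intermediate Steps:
t(r) = 15
z(S, g) = S + 15*S²*g² (z(S, g) = (((S*g)*15)*g)*S + S = ((15*S*g)*g)*S + S = (15*S*g²)*S + S = 15*S²*g² + S = S + 15*S²*g²)
z(111, -38) - (-16647 - 14015)*(24351 + 20435) = 111*(1 + 15*111*(-38)²) - (-16647 - 14015)*(24351 + 20435) = 111*(1 + 15*111*1444) - (-30662)*44786 = 111*(1 + 2404260) - 1*(-1373228332) = 111*2404261 + 1373228332 = 266872971 + 1373228332 = 1640101303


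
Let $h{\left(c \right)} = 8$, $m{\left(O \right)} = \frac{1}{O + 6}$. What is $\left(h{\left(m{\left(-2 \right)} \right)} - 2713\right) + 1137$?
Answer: $-1568$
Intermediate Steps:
$m{\left(O \right)} = \frac{1}{6 + O}$
$\left(h{\left(m{\left(-2 \right)} \right)} - 2713\right) + 1137 = \left(8 - 2713\right) + 1137 = -2705 + 1137 = -1568$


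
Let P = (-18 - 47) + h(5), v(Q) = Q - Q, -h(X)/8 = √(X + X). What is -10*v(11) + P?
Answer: -65 - 8*√10 ≈ -90.298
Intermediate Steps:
h(X) = -8*√2*√X (h(X) = -8*√(X + X) = -8*√2*√X)
v(Q) = 0
P = -65 - 8*√10 (P = (-18 - 47) - 8*√2*√5 = -65 - 8*√10 ≈ -90.298)
-10*v(11) + P = -10*0 + (-65 - 8*√10) = 0 + (-65 - 8*√10) = -65 - 8*√10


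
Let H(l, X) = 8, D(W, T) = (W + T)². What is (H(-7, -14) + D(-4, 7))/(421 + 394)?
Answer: 17/815 ≈ 0.020859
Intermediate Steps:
D(W, T) = (T + W)²
(H(-7, -14) + D(-4, 7))/(421 + 394) = (8 + (7 - 4)²)/(421 + 394) = (8 + 3²)/815 = (8 + 9)*(1/815) = 17*(1/815) = 17/815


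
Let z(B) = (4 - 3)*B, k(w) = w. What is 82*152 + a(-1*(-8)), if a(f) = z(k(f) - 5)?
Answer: 12467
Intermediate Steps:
z(B) = B (z(B) = 1*B = B)
a(f) = -5 + f (a(f) = f - 5 = -5 + f)
82*152 + a(-1*(-8)) = 82*152 + (-5 - 1*(-8)) = 12464 + (-5 + 8) = 12464 + 3 = 12467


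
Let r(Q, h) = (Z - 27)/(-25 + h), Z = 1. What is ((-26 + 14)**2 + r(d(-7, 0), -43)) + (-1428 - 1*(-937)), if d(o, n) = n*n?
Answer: -11785/34 ≈ -346.62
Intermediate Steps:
d(o, n) = n**2
r(Q, h) = -26/(-25 + h) (r(Q, h) = (1 - 27)/(-25 + h) = -26/(-25 + h))
((-26 + 14)**2 + r(d(-7, 0), -43)) + (-1428 - 1*(-937)) = ((-26 + 14)**2 - 26/(-25 - 43)) + (-1428 - 1*(-937)) = ((-12)**2 - 26/(-68)) + (-1428 + 937) = (144 - 26*(-1/68)) - 491 = (144 + 13/34) - 491 = 4909/34 - 491 = -11785/34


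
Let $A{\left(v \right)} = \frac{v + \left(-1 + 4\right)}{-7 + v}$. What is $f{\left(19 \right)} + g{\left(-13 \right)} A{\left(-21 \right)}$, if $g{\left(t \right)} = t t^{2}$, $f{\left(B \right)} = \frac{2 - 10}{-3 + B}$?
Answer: $- \frac{9890}{7} \approx -1412.9$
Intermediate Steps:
$f{\left(B \right)} = - \frac{8}{-3 + B}$
$g{\left(t \right)} = t^{3}$
$A{\left(v \right)} = \frac{3 + v}{-7 + v}$ ($A{\left(v \right)} = \frac{v + 3}{-7 + v} = \frac{3 + v}{-7 + v}$)
$f{\left(19 \right)} + g{\left(-13 \right)} A{\left(-21 \right)} = - \frac{8}{-3 + 19} + \left(-13\right)^{3} \frac{3 - 21}{-7 - 21} = - \frac{8}{16} - 2197 \frac{1}{-28} \left(-18\right) = \left(-8\right) \frac{1}{16} - 2197 \left(\left(- \frac{1}{28}\right) \left(-18\right)\right) = - \frac{1}{2} - \frac{19773}{14} = - \frac{9890}{7}$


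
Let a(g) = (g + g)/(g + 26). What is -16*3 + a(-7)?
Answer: -926/19 ≈ -48.737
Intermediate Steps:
a(g) = 2*g/(26 + g) (a(g) = (2*g)/(26 + g) = 2*g/(26 + g))
-16*3 + a(-7) = -16*3 + 2*(-7)/(26 - 7) = -48 + 2*(-7)/19 = -48 + 2*(-7)*(1/19) = -48 - 14/19 = -926/19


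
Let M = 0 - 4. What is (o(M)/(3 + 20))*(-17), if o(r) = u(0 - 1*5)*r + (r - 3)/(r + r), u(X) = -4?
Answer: -2295/184 ≈ -12.473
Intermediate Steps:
M = -4
o(r) = -4*r + (-3 + r)/(2*r) (o(r) = -4*r + (r - 3)/(r + r) = -4*r + (-3 + r)/((2*r)) = -4*r + (-3 + r)*(1/(2*r)) = -4*r + (-3 + r)/(2*r))
(o(M)/(3 + 20))*(-17) = (((½)*(-3 - 4*(1 - 8*(-4)))/(-4))/(3 + 20))*(-17) = (((½)*(-¼)*(-3 - 4*(1 + 32)))/23)*(-17) = (((½)*(-¼)*(-3 - 4*33))*(1/23))*(-17) = (((½)*(-¼)*(-3 - 132))*(1/23))*(-17) = (((½)*(-¼)*(-135))*(1/23))*(-17) = ((135/8)*(1/23))*(-17) = (135/184)*(-17) = -2295/184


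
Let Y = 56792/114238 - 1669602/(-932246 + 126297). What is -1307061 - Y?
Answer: -60170672603598233/46035000931 ≈ -1.3071e+6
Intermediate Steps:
Y = 118251724442/46035000931 (Y = 56792*(1/114238) - 1669602/(-805949) = 28396/57119 - 1669602*(-1/805949) = 28396/57119 + 1669602/805949 = 118251724442/46035000931 ≈ 2.5687)
-1307061 - Y = -1307061 - 1*118251724442/46035000931 = -1307061 - 118251724442/46035000931 = -60170672603598233/46035000931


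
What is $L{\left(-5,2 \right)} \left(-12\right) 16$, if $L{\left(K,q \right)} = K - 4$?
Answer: $1728$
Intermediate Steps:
$L{\left(K,q \right)} = -4 + K$
$L{\left(-5,2 \right)} \left(-12\right) 16 = \left(-4 - 5\right) \left(-12\right) 16 = \left(-9\right) \left(-12\right) 16 = 108 \cdot 16 = 1728$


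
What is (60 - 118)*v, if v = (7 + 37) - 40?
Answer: -232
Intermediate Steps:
v = 4 (v = 44 - 40 = 4)
(60 - 118)*v = (60 - 118)*4 = -58*4 = -232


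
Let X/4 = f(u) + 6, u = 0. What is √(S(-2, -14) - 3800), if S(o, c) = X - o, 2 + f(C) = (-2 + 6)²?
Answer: 13*I*√22 ≈ 60.975*I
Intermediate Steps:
f(C) = 14 (f(C) = -2 + (-2 + 6)² = -2 + 4² = -2 + 16 = 14)
X = 80 (X = 4*(14 + 6) = 4*20 = 80)
S(o, c) = 80 - o
√(S(-2, -14) - 3800) = √((80 - 1*(-2)) - 3800) = √((80 + 2) - 3800) = √(82 - 3800) = √(-3718) = 13*I*√22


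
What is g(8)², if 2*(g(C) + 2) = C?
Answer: 4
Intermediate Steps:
g(C) = -2 + C/2
g(8)² = (-2 + (½)*8)² = (-2 + 4)² = 2² = 4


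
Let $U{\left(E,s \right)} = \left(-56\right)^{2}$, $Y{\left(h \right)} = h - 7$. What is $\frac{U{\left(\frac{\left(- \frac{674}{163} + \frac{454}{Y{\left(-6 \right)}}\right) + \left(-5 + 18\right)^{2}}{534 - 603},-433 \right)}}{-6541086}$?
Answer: $- \frac{1568}{3270543} \approx -0.00047943$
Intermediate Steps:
$Y{\left(h \right)} = -7 + h$
$U{\left(E,s \right)} = 3136$
$\frac{U{\left(\frac{\left(- \frac{674}{163} + \frac{454}{Y{\left(-6 \right)}}\right) + \left(-5 + 18\right)^{2}}{534 - 603},-433 \right)}}{-6541086} = \frac{3136}{-6541086} = 3136 \left(- \frac{1}{6541086}\right) = - \frac{1568}{3270543}$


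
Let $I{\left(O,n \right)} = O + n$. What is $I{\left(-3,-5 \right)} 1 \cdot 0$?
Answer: $0$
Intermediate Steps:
$I{\left(-3,-5 \right)} 1 \cdot 0 = \left(-3 - 5\right) 1 \cdot 0 = \left(-8\right) 0 = 0$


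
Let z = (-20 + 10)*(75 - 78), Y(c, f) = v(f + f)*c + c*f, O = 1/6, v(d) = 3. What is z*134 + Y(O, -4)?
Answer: 24119/6 ≈ 4019.8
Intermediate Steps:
O = ⅙ ≈ 0.16667
Y(c, f) = 3*c + c*f
z = 30 (z = -10*(-3) = 30)
z*134 + Y(O, -4) = 30*134 + (3 - 4)/6 = 4020 + (⅙)*(-1) = 4020 - ⅙ = 24119/6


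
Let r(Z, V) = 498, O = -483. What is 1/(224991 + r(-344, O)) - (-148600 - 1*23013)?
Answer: 38696843758/225489 ≈ 1.7161e+5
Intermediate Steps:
1/(224991 + r(-344, O)) - (-148600 - 1*23013) = 1/(224991 + 498) - (-148600 - 1*23013) = 1/225489 - (-148600 - 23013) = 1/225489 - 1*(-171613) = 1/225489 + 171613 = 38696843758/225489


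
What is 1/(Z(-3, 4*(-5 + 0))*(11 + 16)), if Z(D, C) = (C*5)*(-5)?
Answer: 1/13500 ≈ 7.4074e-5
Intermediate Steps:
Z(D, C) = -25*C (Z(D, C) = (5*C)*(-5) = -25*C)
1/(Z(-3, 4*(-5 + 0))*(11 + 16)) = 1/((-100*(-5 + 0))*(11 + 16)) = 1/(-100*(-5)*27) = 1/(-25*(-20)*27) = 1/(500*27) = 1/13500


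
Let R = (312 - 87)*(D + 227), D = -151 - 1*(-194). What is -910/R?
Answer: -91/6075 ≈ -0.014979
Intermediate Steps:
D = 43 (D = -151 + 194 = 43)
R = 60750 (R = (312 - 87)*(43 + 227) = 225*270 = 60750)
-910/R = -910/60750 = -910*1/60750 = -91/6075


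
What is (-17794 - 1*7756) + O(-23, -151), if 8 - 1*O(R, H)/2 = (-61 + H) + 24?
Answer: -25158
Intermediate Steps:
O(R, H) = 90 - 2*H (O(R, H) = 16 - 2*((-61 + H) + 24) = 16 - 2*(-37 + H) = 16 + (74 - 2*H) = 90 - 2*H)
(-17794 - 1*7756) + O(-23, -151) = (-17794 - 1*7756) + (90 - 2*(-151)) = (-17794 - 7756) + (90 + 302) = -25550 + 392 = -25158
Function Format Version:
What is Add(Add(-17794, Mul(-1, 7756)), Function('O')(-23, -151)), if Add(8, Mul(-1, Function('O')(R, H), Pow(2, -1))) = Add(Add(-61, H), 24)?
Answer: -25158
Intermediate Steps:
Function('O')(R, H) = Add(90, Mul(-2, H)) (Function('O')(R, H) = Add(16, Mul(-2, Add(Add(-61, H), 24))) = Add(16, Mul(-2, Add(-37, H))) = Add(16, Add(74, Mul(-2, H))) = Add(90, Mul(-2, H)))
Add(Add(-17794, Mul(-1, 7756)), Function('O')(-23, -151)) = Add(Add(-17794, Mul(-1, 7756)), Add(90, Mul(-2, -151))) = Add(Add(-17794, -7756), Add(90, 302)) = Add(-25550, 392) = -25158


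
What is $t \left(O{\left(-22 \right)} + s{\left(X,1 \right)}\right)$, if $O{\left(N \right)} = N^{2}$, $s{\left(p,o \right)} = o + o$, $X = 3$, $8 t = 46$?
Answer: $\frac{5589}{2} \approx 2794.5$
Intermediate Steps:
$t = \frac{23}{4}$ ($t = \frac{1}{8} \cdot 46 = \frac{23}{4} \approx 5.75$)
$s{\left(p,o \right)} = 2 o$
$t \left(O{\left(-22 \right)} + s{\left(X,1 \right)}\right) = \frac{23 \left(\left(-22\right)^{2} + 2 \cdot 1\right)}{4} = \frac{23 \left(484 + 2\right)}{4} = \frac{23}{4} \cdot 486 = \frac{5589}{2}$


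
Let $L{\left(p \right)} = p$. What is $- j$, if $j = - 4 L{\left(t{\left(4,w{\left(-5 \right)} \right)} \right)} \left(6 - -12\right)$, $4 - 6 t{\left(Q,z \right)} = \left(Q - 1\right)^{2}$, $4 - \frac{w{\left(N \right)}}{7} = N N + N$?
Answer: $-60$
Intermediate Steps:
$w{\left(N \right)} = 28 - 7 N - 7 N^{2}$ ($w{\left(N \right)} = 28 - 7 \left(N N + N\right) = 28 - 7 \left(N^{2} + N\right) = 28 - 7 \left(N + N^{2}\right) = 28 - \left(7 N + 7 N^{2}\right) = 28 - 7 N - 7 N^{2}$)
$t{\left(Q,z \right)} = \frac{2}{3} - \frac{\left(-1 + Q\right)^{2}}{6}$ ($t{\left(Q,z \right)} = \frac{2}{3} - \frac{\left(Q - 1\right)^{2}}{6} = \frac{2}{3} - \frac{\left(-1 + Q\right)^{2}}{6}$)
$j = 60$ ($j = - 4 \left(\frac{2}{3} - \frac{\left(-1 + 4\right)^{2}}{6}\right) \left(6 - -12\right) = - 4 \left(\frac{2}{3} - \frac{3^{2}}{6}\right) \left(6 + 12\right) = - 4 \left(\frac{2}{3} - \frac{3}{2}\right) 18 = \left(-4\right) \left(- \frac{5}{6}\right) 18 = \frac{10}{3} \cdot 18 = 60$)
$- j = \left(-1\right) 60 = -60$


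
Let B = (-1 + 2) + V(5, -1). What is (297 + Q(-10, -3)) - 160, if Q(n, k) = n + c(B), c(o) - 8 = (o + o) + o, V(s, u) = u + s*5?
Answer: 210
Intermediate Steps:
V(s, u) = u + 5*s
B = 25 (B = (-1 + 2) + (-1 + 5*5) = 1 + (-1 + 25) = 1 + 24 = 25)
c(o) = 8 + 3*o (c(o) = 8 + ((o + o) + o) = 8 + (2*o + o) = 8 + 3*o)
Q(n, k) = 83 + n (Q(n, k) = n + (8 + 3*25) = n + (8 + 75) = n + 83 = 83 + n)
(297 + Q(-10, -3)) - 160 = (297 + (83 - 10)) - 160 = (297 + 73) - 160 = 370 - 160 = 210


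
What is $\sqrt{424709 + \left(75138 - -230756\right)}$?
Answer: $\sqrt{730603} \approx 854.75$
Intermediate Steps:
$\sqrt{424709 + \left(75138 - -230756\right)} = \sqrt{424709 + \left(75138 + 230756\right)} = \sqrt{424709 + 305894} = \sqrt{730603}$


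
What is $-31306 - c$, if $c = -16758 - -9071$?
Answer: $-23619$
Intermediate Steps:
$c = -7687$ ($c = -16758 + 9071 = -7687$)
$-31306 - c = -31306 - -7687 = -31306 + 7687 = -23619$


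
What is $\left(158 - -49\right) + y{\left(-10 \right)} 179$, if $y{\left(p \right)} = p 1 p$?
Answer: $18107$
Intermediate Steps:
$y{\left(p \right)} = p^{2}$ ($y{\left(p \right)} = p p = p^{2}$)
$\left(158 - -49\right) + y{\left(-10 \right)} 179 = \left(158 - -49\right) + \left(-10\right)^{2} \cdot 179 = \left(158 + 49\right) + 100 \cdot 179 = 207 + 17900 = 18107$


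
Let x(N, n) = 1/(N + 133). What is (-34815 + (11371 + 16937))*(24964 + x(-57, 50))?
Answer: -12345503355/76 ≈ -1.6244e+8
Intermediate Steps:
x(N, n) = 1/(133 + N)
(-34815 + (11371 + 16937))*(24964 + x(-57, 50)) = (-34815 + (11371 + 16937))*(24964 + 1/(133 - 57)) = (-34815 + 28308)*(24964 + 1/76) = -6507*(24964 + 1/76) = -6507*1897265/76 = -12345503355/76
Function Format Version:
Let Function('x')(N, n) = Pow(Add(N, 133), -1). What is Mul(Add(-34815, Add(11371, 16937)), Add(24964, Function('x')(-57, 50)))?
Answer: Rational(-12345503355, 76) ≈ -1.6244e+8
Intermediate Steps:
Function('x')(N, n) = Pow(Add(133, N), -1)
Mul(Add(-34815, Add(11371, 16937)), Add(24964, Function('x')(-57, 50))) = Mul(Add(-34815, Add(11371, 16937)), Add(24964, Pow(Add(133, -57), -1))) = Mul(Add(-34815, 28308), Add(24964, Pow(76, -1))) = Mul(-6507, Add(24964, Rational(1, 76))) = Mul(-6507, Rational(1897265, 76)) = Rational(-12345503355, 76)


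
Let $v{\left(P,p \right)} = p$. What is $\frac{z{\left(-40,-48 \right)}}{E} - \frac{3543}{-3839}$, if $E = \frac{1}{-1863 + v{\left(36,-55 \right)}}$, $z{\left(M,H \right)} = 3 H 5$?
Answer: $\frac{5301508983}{3839} \approx 1.381 \cdot 10^{6}$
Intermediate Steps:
$z{\left(M,H \right)} = 15 H$
$E = - \frac{1}{1918}$ ($E = \frac{1}{-1863 - 55} = \frac{1}{-1918} = - \frac{1}{1918} \approx -0.00052138$)
$\frac{z{\left(-40,-48 \right)}}{E} - \frac{3543}{-3839} = \frac{15 \left(-48\right)}{- \frac{1}{1918}} - \frac{3543}{-3839} = \left(-720\right) \left(-1918\right) - - \frac{3543}{3839} = 1380960 + \frac{3543}{3839} = \frac{5301508983}{3839}$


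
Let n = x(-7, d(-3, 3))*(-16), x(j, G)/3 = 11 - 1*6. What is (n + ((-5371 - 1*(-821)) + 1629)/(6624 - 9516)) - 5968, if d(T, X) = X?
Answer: -17950615/2892 ≈ -6207.0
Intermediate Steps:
x(j, G) = 15 (x(j, G) = 3*(11 - 1*6) = 3*(11 - 6) = 3*5 = 15)
n = -240 (n = 15*(-16) = -240)
(n + ((-5371 - 1*(-821)) + 1629)/(6624 - 9516)) - 5968 = (-240 + ((-5371 - 1*(-821)) + 1629)/(6624 - 9516)) - 5968 = (-240 + ((-5371 + 821) + 1629)/(-2892)) - 5968 = (-240 + (-4550 + 1629)*(-1/2892)) - 5968 = (-240 - 2921*(-1/2892)) - 5968 = (-240 + 2921/2892) - 5968 = -691159/2892 - 5968 = -17950615/2892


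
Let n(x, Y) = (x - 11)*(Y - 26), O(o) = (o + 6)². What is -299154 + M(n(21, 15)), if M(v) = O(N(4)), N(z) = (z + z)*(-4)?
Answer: -298478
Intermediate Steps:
N(z) = -8*z (N(z) = (2*z)*(-4) = -8*z)
O(o) = (6 + o)²
n(x, Y) = (-26 + Y)*(-11 + x) (n(x, Y) = (-11 + x)*(-26 + Y) = (-26 + Y)*(-11 + x))
M(v) = 676 (M(v) = (6 - 8*4)² = (6 - 32)² = (-26)² = 676)
-299154 + M(n(21, 15)) = -299154 + 676 = -298478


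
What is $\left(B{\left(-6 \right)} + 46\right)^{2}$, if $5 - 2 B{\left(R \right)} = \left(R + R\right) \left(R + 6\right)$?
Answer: $\frac{9409}{4} \approx 2352.3$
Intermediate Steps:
$B{\left(R \right)} = \frac{5}{2} - R \left(6 + R\right)$ ($B{\left(R \right)} = \frac{5}{2} - \frac{\left(R + R\right) \left(R + 6\right)}{2} = \frac{5}{2} - \frac{2 R \left(6 + R\right)}{2} = \frac{5}{2} - R \left(6 + R\right)$)
$\left(B{\left(-6 \right)} + 46\right)^{2} = \left(\left(\frac{5}{2} - \left(-6\right)^{2} - -36\right) + 46\right)^{2} = \left(\left(\frac{5}{2} - 36 + 36\right) + 46\right)^{2} = \left(\frac{5}{2} + 46\right)^{2} = \left(\frac{97}{2}\right)^{2} = \frac{9409}{4}$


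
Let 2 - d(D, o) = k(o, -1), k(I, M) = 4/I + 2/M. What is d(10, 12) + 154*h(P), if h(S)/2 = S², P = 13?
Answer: 156167/3 ≈ 52056.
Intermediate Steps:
k(I, M) = 2/M + 4/I
d(D, o) = 4 - 4/o (d(D, o) = 2 - (2/(-1) + 4/o) = 2 - (2*(-1) + 4/o) = 2 - (-2 + 4/o) = 2 + (2 - 4/o) = 4 - 4/o)
h(S) = 2*S²
d(10, 12) + 154*h(P) = (4 - 4/12) + 154*(2*13²) = (4 - 4*1/12) + 154*(2*169) = (4 - ⅓) + 154*338 = 11/3 + 52052 = 156167/3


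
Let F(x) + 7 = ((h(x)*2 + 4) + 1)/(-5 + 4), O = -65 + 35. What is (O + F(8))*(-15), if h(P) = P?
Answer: 870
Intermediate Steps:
O = -30
F(x) = -12 - 2*x (F(x) = -7 + ((x*2 + 4) + 1)/(-5 + 4) = -7 + ((2*x + 4) + 1)/(-1) = -7 + ((4 + 2*x) + 1)*(-1) = -7 + (5 + 2*x)*(-1) = -7 + (-5 - 2*x) = -12 - 2*x)
(O + F(8))*(-15) = (-30 + (-12 - 2*8))*(-15) = (-30 + (-12 - 16))*(-15) = (-30 - 28)*(-15) = -58*(-15) = 870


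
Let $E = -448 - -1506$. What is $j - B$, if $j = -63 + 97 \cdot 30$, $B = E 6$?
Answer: $-3501$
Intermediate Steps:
$E = 1058$ ($E = -448 + 1506 = 1058$)
$B = 6348$ ($B = 1058 \cdot 6 = 6348$)
$j = 2847$ ($j = -63 + 2910 = 2847$)
$j - B = 2847 - 6348 = -3501$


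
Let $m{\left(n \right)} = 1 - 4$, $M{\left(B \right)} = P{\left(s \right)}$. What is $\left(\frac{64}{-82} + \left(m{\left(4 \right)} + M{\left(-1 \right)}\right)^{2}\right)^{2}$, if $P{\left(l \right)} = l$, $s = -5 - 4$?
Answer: $\frac{34480384}{1681} \approx 20512.0$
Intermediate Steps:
$s = -9$ ($s = -5 - 4 = -9$)
$M{\left(B \right)} = -9$
$m{\left(n \right)} = -3$ ($m{\left(n \right)} = 1 - 4 = -3$)
$\left(\frac{64}{-82} + \left(m{\left(4 \right)} + M{\left(-1 \right)}\right)^{2}\right)^{2} = \left(\frac{64}{-82} + \left(-3 - 9\right)^{2}\right)^{2} = \left(64 \left(- \frac{1}{82}\right) + \left(-12\right)^{2}\right)^{2} = \left(- \frac{32}{41} + 144\right)^{2} = \left(\frac{5872}{41}\right)^{2} = \frac{34480384}{1681}$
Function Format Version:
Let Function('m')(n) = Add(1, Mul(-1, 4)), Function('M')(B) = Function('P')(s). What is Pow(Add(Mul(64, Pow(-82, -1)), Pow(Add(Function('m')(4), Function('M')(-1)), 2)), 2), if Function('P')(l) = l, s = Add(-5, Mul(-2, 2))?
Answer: Rational(34480384, 1681) ≈ 20512.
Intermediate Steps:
s = -9 (s = Add(-5, -4) = -9)
Function('M')(B) = -9
Function('m')(n) = -3 (Function('m')(n) = Add(1, -4) = -3)
Pow(Add(Mul(64, Pow(-82, -1)), Pow(Add(Function('m')(4), Function('M')(-1)), 2)), 2) = Pow(Add(Mul(64, Pow(-82, -1)), Pow(Add(-3, -9), 2)), 2) = Pow(Add(Mul(64, Rational(-1, 82)), Pow(-12, 2)), 2) = Pow(Add(Rational(-32, 41), 144), 2) = Pow(Rational(5872, 41), 2) = Rational(34480384, 1681)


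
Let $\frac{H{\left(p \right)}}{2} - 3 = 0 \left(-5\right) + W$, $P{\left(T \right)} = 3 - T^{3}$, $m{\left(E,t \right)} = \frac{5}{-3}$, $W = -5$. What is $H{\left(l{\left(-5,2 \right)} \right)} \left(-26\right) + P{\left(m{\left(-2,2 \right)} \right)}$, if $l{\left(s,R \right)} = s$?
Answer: $\frac{3014}{27} \approx 111.63$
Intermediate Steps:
$m{\left(E,t \right)} = - \frac{5}{3}$ ($m{\left(E,t \right)} = 5 \left(- \frac{1}{3}\right) = - \frac{5}{3}$)
$H{\left(p \right)} = -4$ ($H{\left(p \right)} = 6 + 2 \left(0 \left(-5\right) - 5\right) = 6 + 2 \left(0 - 5\right) = 6 + 2 \left(-5\right) = 6 - 10 = -4$)
$H{\left(l{\left(-5,2 \right)} \right)} \left(-26\right) + P{\left(m{\left(-2,2 \right)} \right)} = \left(-4\right) \left(-26\right) + \left(3 - \left(- \frac{5}{3}\right)^{3}\right) = 104 + \left(3 - - \frac{125}{27}\right) = 104 + \left(3 + \frac{125}{27}\right) = 104 + \frac{206}{27} = \frac{3014}{27}$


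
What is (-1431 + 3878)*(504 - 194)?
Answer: 758570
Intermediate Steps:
(-1431 + 3878)*(504 - 194) = 2447*310 = 758570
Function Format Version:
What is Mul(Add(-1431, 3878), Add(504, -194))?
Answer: 758570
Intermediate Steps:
Mul(Add(-1431, 3878), Add(504, -194)) = Mul(2447, 310) = 758570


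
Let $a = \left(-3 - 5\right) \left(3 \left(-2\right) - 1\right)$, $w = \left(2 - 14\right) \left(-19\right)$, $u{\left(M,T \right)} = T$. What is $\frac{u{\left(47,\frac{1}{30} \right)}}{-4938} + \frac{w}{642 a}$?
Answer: $\frac{175729}{27739215} \approx 0.006335$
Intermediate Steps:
$w = 228$ ($w = \left(-12\right) \left(-19\right) = 228$)
$a = 56$ ($a = - 8 \left(-6 - 1\right) = \left(-8\right) \left(-7\right) = 56$)
$\frac{u{\left(47,\frac{1}{30} \right)}}{-4938} + \frac{w}{642 a} = \frac{1}{30 \left(-4938\right)} + \frac{228}{642 \cdot 56} = \frac{1}{30} \left(- \frac{1}{4938}\right) + \frac{228}{35952} = - \frac{1}{148140} + 228 \cdot \frac{1}{35952} = - \frac{1}{148140} + \frac{19}{2996} = \frac{175729}{27739215}$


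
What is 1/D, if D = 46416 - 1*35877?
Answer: 1/10539 ≈ 9.4886e-5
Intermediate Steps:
D = 10539 (D = 46416 - 35877 = 10539)
1/D = 1/10539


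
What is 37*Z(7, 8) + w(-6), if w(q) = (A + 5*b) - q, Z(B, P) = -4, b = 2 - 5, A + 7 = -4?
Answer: -168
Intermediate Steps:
A = -11 (A = -7 - 4 = -11)
b = -3
w(q) = -26 - q (w(q) = (-11 + 5*(-3)) - q = (-11 - 15) - q = -26 - q)
37*Z(7, 8) + w(-6) = 37*(-4) + (-26 - 1*(-6)) = -148 + (-26 + 6) = -148 - 20 = -168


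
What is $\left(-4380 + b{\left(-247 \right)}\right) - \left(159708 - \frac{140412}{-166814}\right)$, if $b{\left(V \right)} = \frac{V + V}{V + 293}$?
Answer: $- \frac{314802236035}{1918361} \approx -1.641 \cdot 10^{5}$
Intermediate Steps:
$b{\left(V \right)} = \frac{2 V}{293 + V}$
$\left(-4380 + b{\left(-247 \right)}\right) - \left(159708 - \frac{140412}{-166814}\right) = \left(-4380 + 2 \left(-247\right) \frac{1}{293 - 247}\right) - \left(159708 - \frac{140412}{-166814}\right) = \left(-4380 + 2 \left(-247\right) \frac{1}{46}\right) + \left(140412 \left(- \frac{1}{166814}\right) - 159708\right) = \left(-4380 + 2 \left(-247\right) \frac{1}{46}\right) - \frac{13320835362}{83407} = \left(-4380 - \frac{247}{23}\right) - \frac{13320835362}{83407} = - \frac{100987}{23} - \frac{13320835362}{83407} = - \frac{314802236035}{1918361}$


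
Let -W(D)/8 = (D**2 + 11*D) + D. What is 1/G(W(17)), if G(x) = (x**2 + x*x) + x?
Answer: 1/31106328 ≈ 3.2148e-8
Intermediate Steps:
W(D) = -96*D - 8*D**2 (W(D) = -8*((D**2 + 11*D) + D) = -8*(D**2 + 12*D) = -96*D - 8*D**2)
G(x) = x + 2*x**2 (G(x) = (x**2 + x**2) + x = 2*x**2 + x = x + 2*x**2)
1/G(W(17)) = 1/((-8*17*(12 + 17))*(1 + 2*(-8*17*(12 + 17)))) = 1/((-8*17*29)*(1 + 2*(-8*17*29))) = 1/(-3944*(1 + 2*(-3944))) = 1/(-3944*(1 - 7888)) = 1/(-3944*(-7887)) = 1/31106328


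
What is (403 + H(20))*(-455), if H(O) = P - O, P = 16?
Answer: -181545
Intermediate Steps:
H(O) = 16 - O
(403 + H(20))*(-455) = (403 + (16 - 1*20))*(-455) = (403 + (16 - 20))*(-455) = (403 - 4)*(-455) = 399*(-455) = -181545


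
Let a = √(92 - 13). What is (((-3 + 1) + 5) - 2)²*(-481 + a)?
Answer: -481 + √79 ≈ -472.11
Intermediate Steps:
a = √79 ≈ 8.8882
(((-3 + 1) + 5) - 2)²*(-481 + a) = (((-3 + 1) + 5) - 2)²*(-481 + √79) = ((-2 + 5) - 2)²*(-481 + √79) = (3 - 2)²*(-481 + √79) = 1²*(-481 + √79) = 1*(-481 + √79) = -481 + √79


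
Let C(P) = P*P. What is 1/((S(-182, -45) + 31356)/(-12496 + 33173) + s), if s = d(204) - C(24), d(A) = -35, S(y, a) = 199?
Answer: -20677/12602092 ≈ -0.0016408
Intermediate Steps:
C(P) = P**2
s = -611 (s = -35 - 1*24**2 = -35 - 1*576 = -35 - 576 = -611)
1/((S(-182, -45) + 31356)/(-12496 + 33173) + s) = 1/((199 + 31356)/(-12496 + 33173) - 611) = 1/(31555/20677 - 611) = 1/(-12602092/20677) = -20677/12602092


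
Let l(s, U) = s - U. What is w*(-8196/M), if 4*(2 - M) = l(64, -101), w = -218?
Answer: -7146912/157 ≈ -45522.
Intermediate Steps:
M = -157/4 (M = 2 - (64 - 1*(-101))/4 = 2 - (64 + 101)/4 = 2 - ¼*165 = 2 - 165/4 = -157/4 ≈ -39.250)
w*(-8196/M) = -(-1786728)/(-157/4) = -(-1786728)*(-4)/157 = -218*32784/157 = -7146912/157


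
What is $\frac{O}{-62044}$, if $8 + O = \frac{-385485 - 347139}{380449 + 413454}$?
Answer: $\frac{1770962}{12314229433} \approx 0.00014381$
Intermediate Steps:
$O = - \frac{7083848}{793903}$ ($O = -8 + \frac{-385485 - 347139}{380449 + 413454} = -8 - \frac{732624}{793903} = - \frac{7083848}{793903} \approx -8.9228$)
$\frac{O}{-62044} = - \frac{7083848}{793903 \left(-62044\right)} = \left(- \frac{7083848}{793903}\right) \left(- \frac{1}{62044}\right) = \frac{1770962}{12314229433}$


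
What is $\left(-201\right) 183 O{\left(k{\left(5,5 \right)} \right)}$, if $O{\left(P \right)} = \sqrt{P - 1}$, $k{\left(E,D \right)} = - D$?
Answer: $- 36783 i \sqrt{6} \approx - 90100.0 i$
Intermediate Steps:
$O{\left(P \right)} = \sqrt{-1 + P}$
$\left(-201\right) 183 O{\left(k{\left(5,5 \right)} \right)} = \left(-201\right) 183 \sqrt{-1 - 5} = - 36783 \sqrt{-1 - 5} = - 36783 \sqrt{-6} = - 36783 i \sqrt{6}$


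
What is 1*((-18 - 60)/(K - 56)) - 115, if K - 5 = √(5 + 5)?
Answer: -293987/2591 + 78*√10/2591 ≈ -113.37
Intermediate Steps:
K = 5 + √10 (K = 5 + √(5 + 5) = 5 + √10 ≈ 8.1623)
1*((-18 - 60)/(K - 56)) - 115 = 1*((-18 - 60)/((5 + √10) - 56)) - 115 = 1*(-78/(-51 + √10)) - 115 = -78/(-51 + √10) - 115 = -115 - 78/(-51 + √10)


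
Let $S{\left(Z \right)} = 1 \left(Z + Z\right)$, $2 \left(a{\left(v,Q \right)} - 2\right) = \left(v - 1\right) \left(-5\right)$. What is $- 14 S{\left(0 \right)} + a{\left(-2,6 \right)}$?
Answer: $\frac{19}{2} \approx 9.5$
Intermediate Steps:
$a{\left(v,Q \right)} = \frac{9}{2} - \frac{5 v}{2}$ ($a{\left(v,Q \right)} = 2 + \frac{\left(v - 1\right) \left(-5\right)}{2} = 2 + \frac{\left(-1 + v\right) \left(-5\right)}{2} = 2 + \frac{5 - 5 v}{2} = 2 - \left(- \frac{5}{2} + \frac{5 v}{2}\right) = \frac{9}{2} - \frac{5 v}{2}$)
$S{\left(Z \right)} = 2 Z$ ($S{\left(Z \right)} = 1 \cdot 2 Z = 2 Z$)
$- 14 S{\left(0 \right)} + a{\left(-2,6 \right)} = - 14 \cdot 2 \cdot 0 + \left(\frac{9}{2} - -5\right) = \left(-14\right) 0 + \left(\frac{9}{2} + 5\right) = 0 + \frac{19}{2} = \frac{19}{2}$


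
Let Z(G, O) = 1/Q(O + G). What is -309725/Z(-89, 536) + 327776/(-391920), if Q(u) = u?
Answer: -3391261122611/24495 ≈ -1.3845e+8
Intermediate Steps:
Z(G, O) = 1/(G + O) (Z(G, O) = 1/(O + G) = 1/(G + O))
-309725/Z(-89, 536) + 327776/(-391920) = -309725/(1/(-89 + 536)) + 327776/(-391920) = -309725/(1/447) + 327776*(-1/391920) = -309725/1/447 - 20486/24495 = -309725*447 - 20486/24495 = -138447075 - 20486/24495 = -3391261122611/24495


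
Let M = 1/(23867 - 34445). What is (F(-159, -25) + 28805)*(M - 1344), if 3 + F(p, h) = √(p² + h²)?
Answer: -204736612033/5289 - 14216833*√25906/10578 ≈ -3.8926e+7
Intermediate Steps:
M = -1/10578 (M = 1/(-10578) = -1/10578 ≈ -9.4536e-5)
F(p, h) = -3 + √(h² + p²) (F(p, h) = -3 + √(p² + h²) = -3 + √(h² + p²))
(F(-159, -25) + 28805)*(M - 1344) = ((-3 + √((-25)² + (-159)²)) + 28805)*(-1/10578 - 1344) = ((-3 + √(625 + 25281)) + 28805)*(-14216833/10578) = ((-3 + √25906) + 28805)*(-14216833/10578) = (28802 + √25906)*(-14216833/10578) = -204736612033/5289 - 14216833*√25906/10578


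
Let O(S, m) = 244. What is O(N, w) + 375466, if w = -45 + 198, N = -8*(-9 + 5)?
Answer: 375710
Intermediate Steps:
N = 32 (N = -8*(-4) = 32)
w = 153
O(N, w) + 375466 = 244 + 375466 = 375710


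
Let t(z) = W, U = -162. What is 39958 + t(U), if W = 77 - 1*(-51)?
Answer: 40086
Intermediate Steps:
W = 128 (W = 77 + 51 = 128)
t(z) = 128
39958 + t(U) = 39958 + 128 = 40086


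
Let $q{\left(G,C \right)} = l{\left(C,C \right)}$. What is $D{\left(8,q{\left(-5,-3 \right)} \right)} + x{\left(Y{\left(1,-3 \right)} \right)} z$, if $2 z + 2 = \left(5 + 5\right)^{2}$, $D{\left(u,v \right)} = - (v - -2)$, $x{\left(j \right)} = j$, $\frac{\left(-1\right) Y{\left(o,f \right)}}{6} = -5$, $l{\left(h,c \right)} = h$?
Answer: $1471$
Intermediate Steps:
$Y{\left(o,f \right)} = 30$ ($Y{\left(o,f \right)} = \left(-6\right) \left(-5\right) = 30$)
$q{\left(G,C \right)} = C$
$D{\left(u,v \right)} = -2 - v$ ($D{\left(u,v \right)} = - (v + 2) = - (2 + v) = -2 - v$)
$z = 49$ ($z = -1 + \frac{\left(5 + 5\right)^{2}}{2} = -1 + \frac{10^{2}}{2} = -1 + \frac{1}{2} \cdot 100 = -1 + 50 = 49$)
$D{\left(8,q{\left(-5,-3 \right)} \right)} + x{\left(Y{\left(1,-3 \right)} \right)} z = \left(-2 - -3\right) + 30 \cdot 49 = \left(-2 + 3\right) + 1470 = 1 + 1470 = 1471$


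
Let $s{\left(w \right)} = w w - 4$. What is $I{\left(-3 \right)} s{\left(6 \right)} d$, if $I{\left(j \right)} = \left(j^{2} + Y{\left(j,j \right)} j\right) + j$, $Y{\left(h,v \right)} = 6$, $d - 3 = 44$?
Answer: $-18048$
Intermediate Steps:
$d = 47$ ($d = 3 + 44 = 47$)
$I{\left(j \right)} = j^{2} + 7 j$ ($I{\left(j \right)} = \left(j^{2} + 6 j\right) + j = j^{2} + 7 j$)
$s{\left(w \right)} = -4 + w^{2}$ ($s{\left(w \right)} = w^{2} - 4 = -4 + w^{2}$)
$I{\left(-3 \right)} s{\left(6 \right)} d = - 3 \left(7 - 3\right) \left(-4 + 6^{2}\right) 47 = \left(-3\right) 4 \left(-4 + 36\right) 47 = \left(-12\right) 32 \cdot 47 = \left(-384\right) 47 = -18048$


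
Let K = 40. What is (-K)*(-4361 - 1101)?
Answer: 218480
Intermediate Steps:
(-K)*(-4361 - 1101) = (-1*40)*(-4361 - 1101) = -40*(-5462) = 218480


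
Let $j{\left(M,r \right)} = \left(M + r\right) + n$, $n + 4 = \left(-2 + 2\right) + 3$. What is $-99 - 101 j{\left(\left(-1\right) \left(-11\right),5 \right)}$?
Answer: $-1614$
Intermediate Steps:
$n = -1$ ($n = -4 + \left(\left(-2 + 2\right) + 3\right) = -4 + \left(0 + 3\right) = -4 + 3 = -1$)
$j{\left(M,r \right)} = -1 + M + r$ ($j{\left(M,r \right)} = \left(M + r\right) - 1 = -1 + M + r$)
$-99 - 101 j{\left(\left(-1\right) \left(-11\right),5 \right)} = -99 - 101 \left(-1 - -11 + 5\right) = -99 - 101 \left(-1 + 11 + 5\right) = -99 - 1515 = -1614$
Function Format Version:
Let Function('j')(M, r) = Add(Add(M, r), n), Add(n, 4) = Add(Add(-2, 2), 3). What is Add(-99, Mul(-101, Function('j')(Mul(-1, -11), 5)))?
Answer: -1614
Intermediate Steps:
n = -1 (n = Add(-4, Add(Add(-2, 2), 3)) = Add(-4, Add(0, 3)) = Add(-4, 3) = -1)
Function('j')(M, r) = Add(-1, M, r) (Function('j')(M, r) = Add(Add(M, r), -1) = Add(-1, M, r))
Add(-99, Mul(-101, Function('j')(Mul(-1, -11), 5))) = Add(-99, Mul(-101, Add(-1, Mul(-1, -11), 5))) = Add(-99, Mul(-101, Add(-1, 11, 5))) = Add(-99, Mul(-101, 15)) = Add(-99, -1515) = -1614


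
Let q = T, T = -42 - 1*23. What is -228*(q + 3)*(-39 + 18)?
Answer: -296856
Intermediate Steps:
T = -65 (T = -42 - 23 = -65)
q = -65
-228*(q + 3)*(-39 + 18) = -228*(-65 + 3)*(-39 + 18) = -(-14136)*(-21) = -228*1302 = -296856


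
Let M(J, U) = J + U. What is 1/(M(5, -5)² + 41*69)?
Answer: 1/2829 ≈ 0.00035348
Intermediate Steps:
1/(M(5, -5)² + 41*69) = 1/((5 - 5)² + 41*69) = 1/(0² + 2829) = 1/(0 + 2829) = 1/2829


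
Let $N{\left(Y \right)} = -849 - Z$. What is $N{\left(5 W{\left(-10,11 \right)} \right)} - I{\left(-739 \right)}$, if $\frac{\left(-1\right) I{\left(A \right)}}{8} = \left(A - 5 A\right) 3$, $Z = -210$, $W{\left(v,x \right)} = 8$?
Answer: $70305$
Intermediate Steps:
$N{\left(Y \right)} = -639$ ($N{\left(Y \right)} = -849 - -210 = -849 + 210 = -639$)
$I{\left(A \right)} = 96 A$ ($I{\left(A \right)} = - 8 \left(A - 5 A\right) 3 = - 8 - 4 A 3 = - 8 \left(- 12 A\right) = 96 A$)
$N{\left(5 W{\left(-10,11 \right)} \right)} - I{\left(-739 \right)} = -639 - 96 \left(-739\right) = -639 - -70944 = -639 + 70944 = 70305$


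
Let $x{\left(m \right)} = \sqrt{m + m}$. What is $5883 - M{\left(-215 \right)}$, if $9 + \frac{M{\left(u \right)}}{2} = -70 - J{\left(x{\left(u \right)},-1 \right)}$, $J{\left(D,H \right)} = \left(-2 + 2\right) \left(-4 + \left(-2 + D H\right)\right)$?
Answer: $6041$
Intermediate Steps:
$x{\left(m \right)} = \sqrt{2} \sqrt{m}$ ($x{\left(m \right)} = \sqrt{2 m} = \sqrt{2} \sqrt{m}$)
$J{\left(D,H \right)} = 0$ ($J{\left(D,H \right)} = 0 \left(-6 + D H\right) = 0$)
$M{\left(u \right)} = -158$ ($M{\left(u \right)} = -18 + 2 \left(-70 - 0\right) = -18 + 2 \left(-70 + 0\right) = -18 + 2 \left(-70\right) = -18 - 140 = -158$)
$5883 - M{\left(-215 \right)} = 5883 - -158 = 5883 + 158 = 6041$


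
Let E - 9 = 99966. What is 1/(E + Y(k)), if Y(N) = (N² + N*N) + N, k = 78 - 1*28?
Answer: 1/105025 ≈ 9.5215e-6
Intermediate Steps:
E = 99975 (E = 9 + 99966 = 99975)
k = 50 (k = 78 - 28 = 50)
Y(N) = N + 2*N² (Y(N) = (N² + N²) + N = 2*N² + N = N + 2*N²)
1/(E + Y(k)) = 1/(99975 + 50*(1 + 2*50)) = 1/(99975 + 50*(1 + 100)) = 1/(99975 + 50*101) = 1/(99975 + 5050) = 1/105025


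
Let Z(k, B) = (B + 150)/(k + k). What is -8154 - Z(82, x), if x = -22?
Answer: -334346/41 ≈ -8154.8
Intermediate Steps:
Z(k, B) = (150 + B)/(2*k) (Z(k, B) = (150 + B)/((2*k)) = (150 + B)*(1/(2*k)) = (150 + B)/(2*k))
-8154 - Z(82, x) = -8154 - (150 - 22)/(2*82) = -8154 - 128/(2*82) = -8154 - 1*32/41 = -8154 - 32/41 = -334346/41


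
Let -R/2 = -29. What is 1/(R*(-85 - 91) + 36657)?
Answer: 1/26449 ≈ 3.7809e-5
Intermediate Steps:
R = 58 (R = -2*(-29) = 58)
1/(R*(-85 - 91) + 36657) = 1/(58*(-85 - 91) + 36657) = 1/(58*(-176) + 36657) = 1/(-10208 + 36657) = 1/26449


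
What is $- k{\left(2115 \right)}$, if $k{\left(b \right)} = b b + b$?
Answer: $-4475340$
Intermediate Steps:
$k{\left(b \right)} = b + b^{2}$ ($k{\left(b \right)} = b^{2} + b = b + b^{2}$)
$- k{\left(2115 \right)} = - 2115 \left(1 + 2115\right) = - 2115 \cdot 2116 = \left(-1\right) 4475340 = -4475340$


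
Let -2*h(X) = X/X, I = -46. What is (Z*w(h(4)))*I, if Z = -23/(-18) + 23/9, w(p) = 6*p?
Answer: 529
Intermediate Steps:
h(X) = -1/2 (h(X) = -X/(2*X) = -1/2*1 = -1/2)
Z = 23/6 (Z = -23*(-1/18) + 23*(1/9) = 23/18 + 23/9 = 23/6 ≈ 3.8333)
(Z*w(h(4)))*I = (23*(6*(-1/2))/6)*(-46) = ((23/6)*(-3))*(-46) = -23/2*(-46) = 529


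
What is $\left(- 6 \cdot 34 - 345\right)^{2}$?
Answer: $301401$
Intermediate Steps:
$\left(- 6 \cdot 34 - 345\right)^{2} = \left(\left(-1\right) 204 - 345\right)^{2} = \left(-204 - 345\right)^{2} = \left(-549\right)^{2} = 301401$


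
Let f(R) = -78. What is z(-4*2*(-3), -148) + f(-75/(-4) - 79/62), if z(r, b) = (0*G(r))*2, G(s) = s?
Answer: -78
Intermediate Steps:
z(r, b) = 0 (z(r, b) = (0*r)*2 = 0*2 = 0)
z(-4*2*(-3), -148) + f(-75/(-4) - 79/62) = 0 - 78 = -78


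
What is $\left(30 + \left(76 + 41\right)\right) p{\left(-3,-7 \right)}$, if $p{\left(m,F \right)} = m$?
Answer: $-441$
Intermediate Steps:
$\left(30 + \left(76 + 41\right)\right) p{\left(-3,-7 \right)} = \left(30 + \left(76 + 41\right)\right) \left(-3\right) = \left(30 + 117\right) \left(-3\right) = 147 \left(-3\right) = -441$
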